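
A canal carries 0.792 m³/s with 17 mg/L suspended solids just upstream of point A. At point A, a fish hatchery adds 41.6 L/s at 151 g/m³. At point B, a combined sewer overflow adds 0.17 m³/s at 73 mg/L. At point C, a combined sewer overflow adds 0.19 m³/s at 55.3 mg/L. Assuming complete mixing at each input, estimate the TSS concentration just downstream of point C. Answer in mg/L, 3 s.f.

35.7 mg/L

41.6 L/s = 0.0416 m³/s.
After input A: C = (0.792·17 + 0.0416·151) / 0.8336 = 23.69 mg/L.
After input B: C = (0.8336·23.69 + 0.17·73) / 1.004 = 32.04 mg/L.
After input C: C = (1.004·32.04 + 0.19·55.3) / 1.194 = 35.74 mg/L.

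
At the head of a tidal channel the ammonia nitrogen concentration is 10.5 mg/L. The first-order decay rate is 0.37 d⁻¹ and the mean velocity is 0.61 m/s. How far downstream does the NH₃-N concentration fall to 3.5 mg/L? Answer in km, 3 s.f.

From C = C₀·e^(−kt), t = ln(C₀/C)/k = ln(10.5/3.5)/0.37 = 1.099/0.37 = 2.969 d.
Distance = v·t = 0.61 m/s × 2.565e+05 s = 1.565e+05 m = 156.5 km.

156 km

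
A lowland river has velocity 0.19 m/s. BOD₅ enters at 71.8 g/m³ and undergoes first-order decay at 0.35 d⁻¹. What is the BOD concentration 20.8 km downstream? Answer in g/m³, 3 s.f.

46.1 g/m³

Travel time t = 20.8 km / 0.19 m/s = 2.08e+04/0.19 = 1.095e+05 s = 1.267 d.
First-order decay: C = 71.8·exp(−0.35·1.267) = 71.8·0.6418 = 46.08 g/m³.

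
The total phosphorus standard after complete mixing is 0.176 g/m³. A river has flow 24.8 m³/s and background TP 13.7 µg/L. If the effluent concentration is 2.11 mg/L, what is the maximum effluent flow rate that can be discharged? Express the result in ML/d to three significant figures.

13.7 µg/L = 0.0137 mg/L.
Mass balance at complete mixing: C_std·(Q_w + Q_r) = Q_w·C_e + Q_r·C_b.
Rearranging, Q_w = Q_r·(C_std − C_b)/(C_e − C_std) = 24.8·(0.176 − 0.0137) / (2.11 − 0.176) = 2.081 m³/s.
= 179.8 ML/d.

180 ML/d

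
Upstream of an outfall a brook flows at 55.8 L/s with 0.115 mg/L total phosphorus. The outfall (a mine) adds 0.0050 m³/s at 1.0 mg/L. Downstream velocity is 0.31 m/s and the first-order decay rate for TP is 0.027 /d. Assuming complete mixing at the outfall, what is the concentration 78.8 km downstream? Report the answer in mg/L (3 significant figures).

0.173 mg/L

55.8 L/s = 0.0558 m³/s.
After complete mixing, C₀ = (0.005·1 + 0.0558·0.115) / 0.0608 = 0.1878 mg/L.
Travel time t = 7.88e+04 m / 0.31 m/s = 2.542e+05 s = 2.942 d.
C = 0.1878·exp(−0.027·2.942) = 0.1878·0.9236 = 0.1734 mg/L.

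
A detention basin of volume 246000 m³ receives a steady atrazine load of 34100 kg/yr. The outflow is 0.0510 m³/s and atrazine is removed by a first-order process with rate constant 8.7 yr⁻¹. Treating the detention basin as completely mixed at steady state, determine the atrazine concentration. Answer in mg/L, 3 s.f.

9.09 mg/L

Outflow Q = 0.0510 m³/s × 3.156e+07 s/yr = 1.609e+06 m³/yr.
Steady-state CSTR mass balance: W = Q·C + k·V·C, so C = W/(Q + kV).
Q + kV = 1.609e+06 + 8.7·246000 = 3.75e+06 m³/yr.
C = 34100/3.75e+06 = 0.009094 kg/m³ = 9.094 mg/L.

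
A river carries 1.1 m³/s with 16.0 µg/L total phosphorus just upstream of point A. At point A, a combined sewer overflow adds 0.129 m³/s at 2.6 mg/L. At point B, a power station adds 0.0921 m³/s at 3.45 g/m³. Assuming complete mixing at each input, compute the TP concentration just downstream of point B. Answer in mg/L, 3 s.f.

0.508 mg/L

16.0 µg/L = 0.016 mg/L.
After input A: C = (1.1·0.016 + 0.129·2.6) / 1.229 = 0.2872 mg/L.
After input B: C = (1.229·0.2872 + 0.0921·3.45) / 1.321 = 0.5077 mg/L.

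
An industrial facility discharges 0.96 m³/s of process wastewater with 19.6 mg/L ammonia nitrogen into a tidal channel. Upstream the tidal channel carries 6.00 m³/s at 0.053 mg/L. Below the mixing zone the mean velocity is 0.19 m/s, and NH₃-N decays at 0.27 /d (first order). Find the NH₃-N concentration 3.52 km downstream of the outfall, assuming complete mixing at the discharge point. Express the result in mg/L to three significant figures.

After complete mixing, C₀ = (0.96·19.6 + 6·0.053) / 6.96 = 2.749 mg/L.
Travel time t = 3520 m / 0.19 m/s = 1.853e+04 s = 0.2144 d.
C = 2.749·exp(−0.27·0.2144) = 2.749·0.9437 = 2.594 mg/L.

2.59 mg/L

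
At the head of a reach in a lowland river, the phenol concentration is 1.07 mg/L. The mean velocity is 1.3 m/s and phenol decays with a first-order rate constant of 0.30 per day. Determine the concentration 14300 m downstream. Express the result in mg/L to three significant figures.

1.03 mg/L

Travel time t = 14300 m / 1.3 m/s = 1.43e+04/1.3 = 1.1e+04 s = 0.1273 d.
First-order decay: C = 1.07·exp(−0.30·0.1273) = 1.07·0.9625 = 1.03 mg/L.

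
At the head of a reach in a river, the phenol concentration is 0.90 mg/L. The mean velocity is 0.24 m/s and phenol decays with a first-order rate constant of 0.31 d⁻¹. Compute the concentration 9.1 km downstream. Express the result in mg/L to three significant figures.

Travel time t = 9.1 km / 0.24 m/s = 9100/0.24 = 3.792e+04 s = 0.4389 d.
First-order decay: C = 0.90·exp(−0.31·0.4389) = 0.90·0.8728 = 0.7855 mg/L.

0.786 mg/L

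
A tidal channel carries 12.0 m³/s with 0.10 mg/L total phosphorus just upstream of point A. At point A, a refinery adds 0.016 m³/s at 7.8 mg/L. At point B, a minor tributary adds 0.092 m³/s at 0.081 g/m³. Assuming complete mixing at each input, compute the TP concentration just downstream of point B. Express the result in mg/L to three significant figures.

0.110 mg/L

After input A: C = (12·0.1 + 0.016·7.8) / 12.02 = 0.1103 mg/L.
After input B: C = (12.02·0.1103 + 0.092·0.081) / 12.11 = 0.11 mg/L.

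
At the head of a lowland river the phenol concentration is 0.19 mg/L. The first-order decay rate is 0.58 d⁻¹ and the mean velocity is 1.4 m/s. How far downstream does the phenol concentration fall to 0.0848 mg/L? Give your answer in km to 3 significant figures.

168 km

From C = C₀·e^(−kt), t = ln(C₀/C)/k = ln(0.19/0.0848)/0.58 = 0.8067/0.58 = 1.391 d.
Distance = v·t = 1.4 m/s × 1.202e+05 s = 1.682e+05 m = 168.2 km.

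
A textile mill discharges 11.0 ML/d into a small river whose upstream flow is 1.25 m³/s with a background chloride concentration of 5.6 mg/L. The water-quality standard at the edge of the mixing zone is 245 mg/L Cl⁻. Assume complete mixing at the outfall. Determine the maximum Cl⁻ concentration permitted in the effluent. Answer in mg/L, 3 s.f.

11.0 ML/d = 0.1273 m³/s.
Mass balance: 245·1.377 = 0.1273·Cₑ + 1.25·5.6.
Cₑ = (337.4 − 7) / 0.1273 = 2595 mg/L.

2600 mg/L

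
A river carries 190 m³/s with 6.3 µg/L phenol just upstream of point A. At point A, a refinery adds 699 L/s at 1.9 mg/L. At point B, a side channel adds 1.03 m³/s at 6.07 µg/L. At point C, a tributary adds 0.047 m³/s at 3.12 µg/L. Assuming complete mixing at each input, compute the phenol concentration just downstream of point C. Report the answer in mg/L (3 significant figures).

6.3 µg/L = 0.0063 mg/L.
699 L/s = 0.699 m³/s.
After input A: C = (190·0.0063 + 0.699·1.9) / 190.7 = 0.01324 mg/L.
6.07 µg/L = 0.00607 mg/L.
After input B: C = (190.7·0.01324 + 1.03·0.00607) / 191.7 = 0.0132 mg/L.
3.12 µg/L = 0.00312 mg/L.
After input C: C = (191.7·0.0132 + 0.047·0.00312) / 191.8 = 0.0132 mg/L.

0.0132 mg/L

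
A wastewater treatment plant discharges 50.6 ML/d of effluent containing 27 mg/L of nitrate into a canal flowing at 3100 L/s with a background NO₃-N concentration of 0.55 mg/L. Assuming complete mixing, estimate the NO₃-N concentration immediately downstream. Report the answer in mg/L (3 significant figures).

4.75 mg/L

50.6 ML/d = 0.5856 m³/s.
3100 L/s = 3.1 m³/s.
Flow-weighted mixing gives C = (0.5856·27 + 3.1·0.55) / (0.5856 + 3.1) = 17.52/3.686 = 4.753 mg/L.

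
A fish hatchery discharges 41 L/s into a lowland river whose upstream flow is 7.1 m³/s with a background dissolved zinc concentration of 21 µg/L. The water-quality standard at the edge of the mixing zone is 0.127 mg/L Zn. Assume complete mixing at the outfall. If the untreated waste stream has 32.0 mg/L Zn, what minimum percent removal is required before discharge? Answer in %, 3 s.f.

41 L/s = 0.041 m³/s.
21 µg/L = 0.021 mg/L.
Mass balance: 0.127·7.141 = 0.041·Cₑ + 7.1·0.021.
Cₑ = (0.9069 − 0.1491) / 0.041 = 18.48 mg/L.
Required removal = 1 − 18.48/32.0 = 42.24 %.

42.2 %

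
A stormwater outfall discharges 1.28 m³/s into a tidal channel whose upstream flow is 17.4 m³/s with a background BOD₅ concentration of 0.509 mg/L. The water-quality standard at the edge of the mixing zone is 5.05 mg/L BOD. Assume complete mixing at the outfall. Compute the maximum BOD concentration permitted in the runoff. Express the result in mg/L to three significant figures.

66.8 mg/L

Mass balance: 5.05·18.68 = 1.28·Cₑ + 17.4·0.509.
Cₑ = (94.33 − 8.857) / 1.28 = 66.78 mg/L.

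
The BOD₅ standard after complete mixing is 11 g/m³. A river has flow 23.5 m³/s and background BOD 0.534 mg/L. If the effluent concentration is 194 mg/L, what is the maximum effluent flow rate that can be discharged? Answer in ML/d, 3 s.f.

Mass balance at complete mixing: C_std·(Q_w + Q_r) = Q_w·C_e + Q_r·C_b.
Rearranging, Q_w = Q_r·(C_std − C_b)/(C_e − C_std) = 23.5·(11 − 0.534) / (194 − 11) = 1.344 m³/s.
= 116.1 ML/d.

116 ML/d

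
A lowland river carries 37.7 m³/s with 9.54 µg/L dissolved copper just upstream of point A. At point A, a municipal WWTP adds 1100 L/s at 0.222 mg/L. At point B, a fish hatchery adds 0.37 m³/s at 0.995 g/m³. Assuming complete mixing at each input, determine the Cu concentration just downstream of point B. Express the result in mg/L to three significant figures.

0.0248 mg/L

9.54 µg/L = 0.00954 mg/L.
1100 L/s = 1.1 m³/s.
After input A: C = (37.7·0.00954 + 1.1·0.222) / 38.8 = 0.01556 mg/L.
After input B: C = (38.8·0.01556 + 0.37·0.995) / 39.17 = 0.02482 mg/L.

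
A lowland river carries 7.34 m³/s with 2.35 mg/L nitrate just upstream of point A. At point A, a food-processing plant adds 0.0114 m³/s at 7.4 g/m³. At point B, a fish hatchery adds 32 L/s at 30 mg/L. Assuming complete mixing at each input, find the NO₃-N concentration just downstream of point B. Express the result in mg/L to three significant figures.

After input A: C = (7.34·2.35 + 0.0114·7.4) / 7.351 = 2.358 mg/L.
32 L/s = 0.032 m³/s.
After input B: C = (7.351·2.358 + 0.032·30) / 7.383 = 2.478 mg/L.

2.48 mg/L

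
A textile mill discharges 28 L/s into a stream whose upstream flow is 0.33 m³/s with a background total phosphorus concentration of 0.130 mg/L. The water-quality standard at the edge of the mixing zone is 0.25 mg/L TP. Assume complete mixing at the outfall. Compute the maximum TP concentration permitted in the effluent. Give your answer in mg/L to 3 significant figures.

1.66 mg/L

28 L/s = 0.028 m³/s.
Mass balance: 0.25·0.358 = 0.028·Cₑ + 0.33·0.13.
Cₑ = (0.0895 − 0.0429) / 0.028 = 1.664 mg/L.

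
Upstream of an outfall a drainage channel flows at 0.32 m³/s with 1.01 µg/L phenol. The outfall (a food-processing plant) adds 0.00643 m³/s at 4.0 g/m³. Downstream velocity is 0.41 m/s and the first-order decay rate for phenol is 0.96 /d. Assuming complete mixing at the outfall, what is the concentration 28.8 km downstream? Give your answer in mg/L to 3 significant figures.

1.01 µg/L = 0.00101 mg/L.
After complete mixing, C₀ = (0.00643·4 + 0.32·0.00101) / 0.3264 = 0.07978 mg/L.
Travel time t = 2.88e+04 m / 0.41 m/s = 7.024e+04 s = 0.813 d.
C = 0.07978·exp(−0.96·0.813) = 0.07978·0.4582 = 0.03655 mg/L.

0.0366 mg/L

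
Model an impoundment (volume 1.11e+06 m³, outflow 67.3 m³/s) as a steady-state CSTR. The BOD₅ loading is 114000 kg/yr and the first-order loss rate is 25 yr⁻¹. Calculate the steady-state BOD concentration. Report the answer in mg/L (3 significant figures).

Outflow Q = 67.3 m³/s × 3.156e+07 s/yr = 2.124e+09 m³/yr.
Steady-state CSTR mass balance: W = Q·C + k·V·C, so C = W/(Q + kV).
Q + kV = 2.124e+09 + 25·1.11e+06 = 2.152e+09 m³/yr.
C = 114000/2.152e+09 = 5.298e-05 kg/m³ = 0.05298 mg/L.

0.0530 mg/L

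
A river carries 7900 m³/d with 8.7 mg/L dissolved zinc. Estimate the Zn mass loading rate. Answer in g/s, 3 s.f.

0.795 g/s

7900 m³/d = 0.09144 m³/s.
Mass flux = Q·C = 0.09144 m³/s × 8.7 g/m³ = 0.7955 g/s.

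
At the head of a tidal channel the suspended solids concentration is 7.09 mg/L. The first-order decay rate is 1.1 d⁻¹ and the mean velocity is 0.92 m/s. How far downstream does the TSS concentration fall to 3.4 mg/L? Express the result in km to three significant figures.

From C = C₀·e^(−kt), t = ln(C₀/C)/k = ln(7.09/3.4)/1.1 = 0.7349/1.1 = 0.6681 d.
Distance = v·t = 0.92 m/s × 5.772e+04 s = 5.311e+04 m = 53.11 km.

53.1 km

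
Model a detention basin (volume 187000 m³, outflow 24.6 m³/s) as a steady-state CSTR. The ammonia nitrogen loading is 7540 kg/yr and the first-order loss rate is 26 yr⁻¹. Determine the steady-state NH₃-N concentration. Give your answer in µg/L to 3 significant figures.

Outflow Q = 24.6 m³/s × 3.156e+07 s/yr = 7.763e+08 m³/yr.
Steady-state CSTR mass balance: W = Q·C + k·V·C, so C = W/(Q + kV).
Q + kV = 7.763e+08 + 26·187000 = 7.812e+08 m³/yr.
C = 7540/7.812e+08 = 9.652e-06 kg/m³ = 0.009652 mg/L = 9.652 µg/L.

9.65 µg/L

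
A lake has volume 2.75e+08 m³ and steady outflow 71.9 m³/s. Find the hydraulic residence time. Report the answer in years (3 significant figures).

0.121 yr

Q = 71.9 m³/s × 3.156e+07 s/yr = 2.269e+09 m³/yr.
Hydraulic residence time τ = V/Q = 2.75e+08/2.269e+09 = 0.1212 yr.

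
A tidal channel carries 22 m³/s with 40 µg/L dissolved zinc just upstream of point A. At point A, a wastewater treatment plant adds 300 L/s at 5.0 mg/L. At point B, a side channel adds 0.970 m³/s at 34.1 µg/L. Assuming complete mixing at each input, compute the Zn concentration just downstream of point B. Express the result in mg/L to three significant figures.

0.104 mg/L

40 µg/L = 0.04 mg/L.
300 L/s = 0.3 m³/s.
After input A: C = (22·0.04 + 0.3·5) / 22.3 = 0.1067 mg/L.
34.1 µg/L = 0.0341 mg/L.
After input B: C = (22.3·0.1067 + 0.97·0.0341) / 23.27 = 0.1037 mg/L.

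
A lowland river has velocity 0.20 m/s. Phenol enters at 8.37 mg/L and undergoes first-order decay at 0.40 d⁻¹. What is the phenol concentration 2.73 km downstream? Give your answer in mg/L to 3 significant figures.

Travel time t = 2.73 km / 0.20 m/s = 2730/0.20 = 1.365e+04 s = 0.158 d.
First-order decay: C = 8.37·exp(−0.40·0.158) = 8.37·0.9388 = 7.857 mg/L.

7.86 mg/L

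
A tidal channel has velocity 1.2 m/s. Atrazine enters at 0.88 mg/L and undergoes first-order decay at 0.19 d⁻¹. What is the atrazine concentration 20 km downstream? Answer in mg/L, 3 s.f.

Travel time t = 20 km / 1.2 m/s = 2e+04/1.2 = 1.667e+04 s = 0.1929 d.
First-order decay: C = 0.88·exp(−0.19·0.1929) = 0.88·0.964 = 0.8483 mg/L.

0.848 mg/L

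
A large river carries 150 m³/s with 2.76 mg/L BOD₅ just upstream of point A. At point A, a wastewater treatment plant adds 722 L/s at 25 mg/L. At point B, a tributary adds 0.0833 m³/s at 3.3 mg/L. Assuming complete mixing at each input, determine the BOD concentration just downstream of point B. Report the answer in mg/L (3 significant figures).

722 L/s = 0.722 m³/s.
After input A: C = (150·2.76 + 0.722·25) / 150.7 = 2.867 mg/L.
After input B: C = (150.7·2.867 + 0.0833·3.3) / 150.8 = 2.867 mg/L.

2.87 mg/L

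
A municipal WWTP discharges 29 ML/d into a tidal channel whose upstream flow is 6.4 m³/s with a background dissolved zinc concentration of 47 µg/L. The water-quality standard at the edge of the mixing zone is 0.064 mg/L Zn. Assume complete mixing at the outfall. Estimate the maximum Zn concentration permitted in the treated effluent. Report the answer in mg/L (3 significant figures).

0.388 mg/L

29 ML/d = 0.3356 m³/s.
47 µg/L = 0.047 mg/L.
Mass balance: 0.064·6.736 = 0.3356·Cₑ + 6.4·0.047.
Cₑ = (0.4311 − 0.3008) / 0.3356 = 0.3881 mg/L.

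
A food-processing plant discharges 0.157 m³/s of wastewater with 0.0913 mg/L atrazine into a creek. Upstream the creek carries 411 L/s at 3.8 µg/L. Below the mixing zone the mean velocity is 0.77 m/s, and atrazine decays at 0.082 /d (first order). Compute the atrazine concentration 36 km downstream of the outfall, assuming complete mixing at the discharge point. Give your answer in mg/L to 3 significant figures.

0.0268 mg/L

411 L/s = 0.411 m³/s.
3.8 µg/L = 0.0038 mg/L.
After complete mixing, C₀ = (0.157·0.0913 + 0.411·0.0038) / 0.568 = 0.02799 mg/L.
Travel time t = 3.6e+04 m / 0.77 m/s = 4.675e+04 s = 0.5411 d.
C = 0.02799·exp(−0.082·0.5411) = 0.02799·0.9566 = 0.02677 mg/L.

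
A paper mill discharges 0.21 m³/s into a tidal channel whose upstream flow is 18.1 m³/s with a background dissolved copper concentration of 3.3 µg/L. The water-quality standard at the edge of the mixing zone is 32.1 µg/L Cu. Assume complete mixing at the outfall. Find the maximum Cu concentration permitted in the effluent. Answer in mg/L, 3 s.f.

2.51 mg/L

3.3 µg/L = 0.0033 mg/L.
32.1 µg/L = 0.0321 mg/L.
Mass balance: 0.0321·18.31 = 0.21·Cₑ + 18.1·0.0033.
Cₑ = (0.5878 − 0.05973) / 0.21 = 2.514 mg/L.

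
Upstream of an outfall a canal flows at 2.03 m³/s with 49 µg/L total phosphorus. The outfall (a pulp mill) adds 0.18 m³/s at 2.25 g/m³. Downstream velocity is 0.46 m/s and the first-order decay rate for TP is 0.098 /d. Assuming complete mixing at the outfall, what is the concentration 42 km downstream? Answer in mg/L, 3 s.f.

49 µg/L = 0.049 mg/L.
After complete mixing, C₀ = (0.18·2.25 + 2.03·0.049) / 2.21 = 0.2283 mg/L.
Travel time t = 4.2e+04 m / 0.46 m/s = 9.13e+04 s = 1.057 d.
C = 0.2283·exp(−0.098·1.057) = 0.2283·0.9016 = 0.2058 mg/L.

0.206 mg/L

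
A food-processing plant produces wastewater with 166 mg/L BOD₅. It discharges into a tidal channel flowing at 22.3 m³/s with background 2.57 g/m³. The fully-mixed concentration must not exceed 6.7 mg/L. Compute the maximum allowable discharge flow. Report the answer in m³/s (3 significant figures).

0.578 m³/s

Mass balance at complete mixing: C_std·(Q_w + Q_r) = Q_w·C_e + Q_r·C_b.
Rearranging, Q_w = Q_r·(C_std − C_b)/(C_e − C_std) = 22.3·(6.7 − 2.57) / (166 − 6.7) = 0.5781 m³/s.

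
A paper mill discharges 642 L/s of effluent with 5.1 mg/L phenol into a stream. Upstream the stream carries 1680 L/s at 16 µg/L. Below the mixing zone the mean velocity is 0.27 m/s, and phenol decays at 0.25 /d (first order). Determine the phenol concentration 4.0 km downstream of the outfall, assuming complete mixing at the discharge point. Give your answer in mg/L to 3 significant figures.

1.36 mg/L

642 L/s = 0.642 m³/s.
1680 L/s = 1.68 m³/s.
16 µg/L = 0.016 mg/L.
After complete mixing, C₀ = (0.642·5.1 + 1.68·0.016) / 2.322 = 1.422 mg/L.
Travel time t = 4000 m / 0.27 m/s = 1.481e+04 s = 0.1715 d.
C = 1.422·exp(−0.25·0.1715) = 1.422·0.958 = 1.362 mg/L.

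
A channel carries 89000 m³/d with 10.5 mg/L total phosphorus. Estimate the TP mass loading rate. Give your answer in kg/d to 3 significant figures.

934 kg/d

89000 m³/d = 1.03 m³/s.
Mass flux = Q·C = 1.03 m³/s × 10.5 g/m³ = 10.82 g/s.
= 10.82 g/s × 86.4 = 934.5 kg/d.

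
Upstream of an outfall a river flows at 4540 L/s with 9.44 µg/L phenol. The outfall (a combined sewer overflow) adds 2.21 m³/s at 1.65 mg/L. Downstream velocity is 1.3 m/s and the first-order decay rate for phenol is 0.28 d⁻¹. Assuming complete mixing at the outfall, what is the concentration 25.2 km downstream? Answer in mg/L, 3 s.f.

0.513 mg/L

4540 L/s = 4.54 m³/s.
9.44 µg/L = 0.00944 mg/L.
After complete mixing, C₀ = (2.21·1.65 + 4.54·0.00944) / 6.75 = 0.5466 mg/L.
Travel time t = 2.52e+04 m / 1.3 m/s = 1.938e+04 s = 0.2244 d.
C = 0.5466·exp(−0.28·0.2244) = 0.5466·0.9391 = 0.5133 mg/L.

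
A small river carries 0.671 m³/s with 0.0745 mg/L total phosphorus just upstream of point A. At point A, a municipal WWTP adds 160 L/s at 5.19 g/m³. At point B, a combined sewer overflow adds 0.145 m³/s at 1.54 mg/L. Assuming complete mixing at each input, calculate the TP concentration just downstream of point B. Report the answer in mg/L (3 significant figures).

160 L/s = 0.16 m³/s.
After input A: C = (0.671·0.0745 + 0.16·5.19) / 0.831 = 1.059 mg/L.
After input B: C = (0.831·1.059 + 0.145·1.54) / 0.976 = 1.131 mg/L.

1.13 mg/L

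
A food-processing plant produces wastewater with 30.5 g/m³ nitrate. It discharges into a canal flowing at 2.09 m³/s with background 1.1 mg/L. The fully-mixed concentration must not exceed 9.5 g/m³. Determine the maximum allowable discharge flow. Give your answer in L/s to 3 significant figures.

Mass balance at complete mixing: C_std·(Q_w + Q_r) = Q_w·C_e + Q_r·C_b.
Rearranging, Q_w = Q_r·(C_std − C_b)/(C_e − C_std) = 2.09·(9.5 − 1.1) / (30.5 − 9.5) = 0.836 m³/s.
= 836 L/s.

836 L/s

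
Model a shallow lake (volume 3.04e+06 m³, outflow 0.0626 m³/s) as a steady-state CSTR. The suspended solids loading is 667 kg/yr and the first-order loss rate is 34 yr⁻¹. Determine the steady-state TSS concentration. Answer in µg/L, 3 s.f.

Outflow Q = 0.0626 m³/s × 3.156e+07 s/yr = 1.976e+06 m³/yr.
Steady-state CSTR mass balance: W = Q·C + k·V·C, so C = W/(Q + kV).
Q + kV = 1.976e+06 + 34·3.04e+06 = 1.053e+08 m³/yr.
C = 667/1.053e+08 = 6.332e-06 kg/m³ = 0.006332 mg/L = 6.332 µg/L.

6.33 µg/L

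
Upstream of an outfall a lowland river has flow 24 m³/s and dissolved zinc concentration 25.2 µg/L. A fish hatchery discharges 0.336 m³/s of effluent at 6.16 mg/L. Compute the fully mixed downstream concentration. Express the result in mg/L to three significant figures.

25.2 µg/L = 0.0252 mg/L.
Conservation of mass across the mixing zone: C = (0.336·6.16 + 24·0.0252) / (0.336 + 24) = 2.675/24.34 = 0.1099 mg/L.

0.110 mg/L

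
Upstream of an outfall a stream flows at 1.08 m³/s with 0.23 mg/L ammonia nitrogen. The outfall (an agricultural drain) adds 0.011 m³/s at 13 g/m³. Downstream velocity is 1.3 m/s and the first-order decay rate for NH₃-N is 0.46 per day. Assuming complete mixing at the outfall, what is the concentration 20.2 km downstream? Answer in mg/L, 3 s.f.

After complete mixing, C₀ = (0.011·13 + 1.08·0.23) / 1.091 = 0.3588 mg/L.
Travel time t = 2.02e+04 m / 1.3 m/s = 1.554e+04 s = 0.1798 d.
C = 0.3588·exp(−0.46·0.1798) = 0.3588·0.9206 = 0.3303 mg/L.

0.330 mg/L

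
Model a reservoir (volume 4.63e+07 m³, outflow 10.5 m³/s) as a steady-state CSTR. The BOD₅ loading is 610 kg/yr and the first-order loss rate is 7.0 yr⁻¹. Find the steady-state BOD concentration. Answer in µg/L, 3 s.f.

0.931 µg/L

Outflow Q = 10.5 m³/s × 3.156e+07 s/yr = 3.314e+08 m³/yr.
Steady-state CSTR mass balance: W = Q·C + k·V·C, so C = W/(Q + kV).
Q + kV = 3.314e+08 + 7.0·4.63e+07 = 6.555e+08 m³/yr.
C = 610/6.555e+08 = 9.307e-07 kg/m³ = 0.0009307 mg/L = 0.9307 µg/L.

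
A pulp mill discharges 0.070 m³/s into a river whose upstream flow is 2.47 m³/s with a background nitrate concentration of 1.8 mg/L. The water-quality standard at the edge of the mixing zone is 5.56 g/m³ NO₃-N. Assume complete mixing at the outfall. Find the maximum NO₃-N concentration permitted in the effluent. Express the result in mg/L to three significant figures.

Mass balance: 5.56·2.54 = 0.07·Cₑ + 2.47·1.8.
Cₑ = (14.12 − 4.446) / 0.07 = 138.2 mg/L.

138 mg/L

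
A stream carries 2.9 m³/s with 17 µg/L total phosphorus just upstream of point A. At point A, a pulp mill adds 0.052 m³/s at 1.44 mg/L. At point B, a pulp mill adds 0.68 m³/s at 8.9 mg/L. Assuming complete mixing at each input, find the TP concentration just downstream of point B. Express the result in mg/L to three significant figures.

1.70 mg/L

17 µg/L = 0.017 mg/L.
After input A: C = (2.9·0.017 + 0.052·1.44) / 2.952 = 0.04207 mg/L.
After input B: C = (2.952·0.04207 + 0.68·8.9) / 3.632 = 1.7 mg/L.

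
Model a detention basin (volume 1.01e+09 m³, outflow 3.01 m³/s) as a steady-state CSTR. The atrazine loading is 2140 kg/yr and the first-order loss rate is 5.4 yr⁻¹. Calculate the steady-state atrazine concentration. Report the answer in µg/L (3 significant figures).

Outflow Q = 3.01 m³/s × 3.156e+07 s/yr = 9.499e+07 m³/yr.
Steady-state CSTR mass balance: W = Q·C + k·V·C, so C = W/(Q + kV).
Q + kV = 9.499e+07 + 5.4·1.01e+09 = 5.549e+09 m³/yr.
C = 2140/5.549e+09 = 3.857e-07 kg/m³ = 0.0003857 mg/L = 0.3857 µg/L.

0.386 µg/L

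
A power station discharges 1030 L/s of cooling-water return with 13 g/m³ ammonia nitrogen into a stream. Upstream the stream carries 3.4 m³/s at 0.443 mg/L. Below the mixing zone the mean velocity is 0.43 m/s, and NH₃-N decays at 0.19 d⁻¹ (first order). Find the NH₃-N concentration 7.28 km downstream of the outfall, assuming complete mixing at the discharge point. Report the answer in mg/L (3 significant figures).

3.24 mg/L

1030 L/s = 1.03 m³/s.
After complete mixing, C₀ = (1.03·13 + 3.4·0.443) / 4.43 = 3.363 mg/L.
Travel time t = 7280 m / 0.43 m/s = 1.693e+04 s = 0.196 d.
C = 3.363·exp(−0.19·0.196) = 3.363·0.9635 = 3.24 mg/L.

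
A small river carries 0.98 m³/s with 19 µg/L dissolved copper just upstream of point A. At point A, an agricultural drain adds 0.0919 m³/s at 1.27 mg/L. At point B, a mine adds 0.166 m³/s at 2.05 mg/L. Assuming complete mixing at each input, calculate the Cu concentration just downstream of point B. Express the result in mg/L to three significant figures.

19 µg/L = 0.019 mg/L.
After input A: C = (0.98·0.019 + 0.0919·1.27) / 1.072 = 0.1263 mg/L.
After input B: C = (1.072·0.1263 + 0.166·2.05) / 1.238 = 0.3842 mg/L.

0.384 mg/L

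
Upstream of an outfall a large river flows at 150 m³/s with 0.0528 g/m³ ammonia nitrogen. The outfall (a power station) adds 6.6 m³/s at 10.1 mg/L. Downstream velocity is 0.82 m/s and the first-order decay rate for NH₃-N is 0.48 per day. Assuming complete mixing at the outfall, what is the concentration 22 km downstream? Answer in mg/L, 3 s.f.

After complete mixing, C₀ = (6.6·10.1 + 150·0.0528) / 156.6 = 0.4762 mg/L.
Travel time t = 2.2e+04 m / 0.82 m/s = 2.683e+04 s = 0.3105 d.
C = 0.4762·exp(−0.48·0.3105) = 0.4762·0.8615 = 0.4103 mg/L.

0.410 mg/L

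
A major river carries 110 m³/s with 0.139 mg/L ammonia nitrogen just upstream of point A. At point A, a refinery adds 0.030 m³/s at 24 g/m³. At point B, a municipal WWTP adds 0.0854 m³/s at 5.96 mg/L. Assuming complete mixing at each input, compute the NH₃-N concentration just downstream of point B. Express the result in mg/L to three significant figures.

After input A: C = (110·0.139 + 0.03·24) / 110 = 0.1455 mg/L.
After input B: C = (110·0.1455 + 0.0854·5.96) / 110.1 = 0.15 mg/L.

0.150 mg/L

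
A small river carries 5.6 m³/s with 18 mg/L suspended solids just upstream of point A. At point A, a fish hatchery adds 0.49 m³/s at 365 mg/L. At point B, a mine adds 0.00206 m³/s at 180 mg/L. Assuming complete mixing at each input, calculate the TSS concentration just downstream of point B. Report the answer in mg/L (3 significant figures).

46.0 mg/L

After input A: C = (5.6·18 + 0.49·365) / 6.09 = 45.92 mg/L.
After input B: C = (6.09·45.92 + 0.00206·180) / 6.092 = 45.96 mg/L.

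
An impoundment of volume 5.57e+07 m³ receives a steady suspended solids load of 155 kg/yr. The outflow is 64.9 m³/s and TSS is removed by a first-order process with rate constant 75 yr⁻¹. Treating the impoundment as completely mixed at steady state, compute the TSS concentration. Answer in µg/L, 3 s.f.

Outflow Q = 64.9 m³/s × 3.156e+07 s/yr = 2.048e+09 m³/yr.
Steady-state CSTR mass balance: W = Q·C + k·V·C, so C = W/(Q + kV).
Q + kV = 2.048e+09 + 75·5.57e+07 = 6.226e+09 m³/yr.
C = 155/6.226e+09 = 2.49e-08 kg/m³ = 2.49e-05 mg/L = 0.0249 µg/L.

0.0249 µg/L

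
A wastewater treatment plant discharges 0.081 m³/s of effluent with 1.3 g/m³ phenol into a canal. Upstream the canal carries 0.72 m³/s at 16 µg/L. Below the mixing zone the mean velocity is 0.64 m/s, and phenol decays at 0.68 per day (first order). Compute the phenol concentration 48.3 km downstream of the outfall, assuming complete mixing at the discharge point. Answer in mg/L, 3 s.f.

16 µg/L = 0.016 mg/L.
After complete mixing, C₀ = (0.081·1.3 + 0.72·0.016) / 0.801 = 0.1458 mg/L.
Travel time t = 4.83e+04 m / 0.64 m/s = 7.547e+04 s = 0.8735 d.
C = 0.1458·exp(−0.68·0.8735) = 0.1458·0.5521 = 0.08052 mg/L.

0.0805 mg/L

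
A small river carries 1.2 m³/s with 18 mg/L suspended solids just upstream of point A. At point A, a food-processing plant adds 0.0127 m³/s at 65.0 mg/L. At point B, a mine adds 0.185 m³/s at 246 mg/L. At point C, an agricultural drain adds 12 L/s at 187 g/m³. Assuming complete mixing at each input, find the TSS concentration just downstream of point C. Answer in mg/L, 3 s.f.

49.8 mg/L

After input A: C = (1.2·18 + 0.0127·65) / 1.213 = 18.49 mg/L.
After input B: C = (1.213·18.49 + 0.185·246) / 1.398 = 48.61 mg/L.
12 L/s = 0.012 m³/s.
After input C: C = (1.398·48.61 + 0.012·187) / 1.41 = 49.78 mg/L.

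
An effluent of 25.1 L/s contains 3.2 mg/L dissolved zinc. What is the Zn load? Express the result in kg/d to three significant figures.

25.1 L/s = 0.0251 m³/s.
Mass flux = Q·C = 0.0251 m³/s × 3.2 g/m³ = 0.08032 g/s.
= 0.08032 g/s × 86.4 = 6.94 kg/d.

6.94 kg/d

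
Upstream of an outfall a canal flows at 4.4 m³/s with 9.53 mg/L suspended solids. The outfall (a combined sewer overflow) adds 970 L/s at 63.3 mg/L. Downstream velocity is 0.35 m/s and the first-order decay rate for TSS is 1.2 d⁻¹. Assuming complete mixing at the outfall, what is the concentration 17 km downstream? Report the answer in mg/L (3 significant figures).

970 L/s = 0.97 m³/s.
After complete mixing, C₀ = (0.97·63.3 + 4.4·9.53) / 5.37 = 19.24 mg/L.
Travel time t = 1.7e+04 m / 0.35 m/s = 4.857e+04 s = 0.5622 d.
C = 19.24·exp(−1.2·0.5622) = 19.24·0.5094 = 9.801 mg/L.

9.80 mg/L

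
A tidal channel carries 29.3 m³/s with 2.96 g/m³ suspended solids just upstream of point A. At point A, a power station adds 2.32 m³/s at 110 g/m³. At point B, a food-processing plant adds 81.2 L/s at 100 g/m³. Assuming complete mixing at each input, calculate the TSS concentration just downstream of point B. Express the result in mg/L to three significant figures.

11.0 mg/L

After input A: C = (29.3·2.96 + 2.32·110) / 31.62 = 10.81 mg/L.
81.2 L/s = 0.0812 m³/s.
After input B: C = (31.62·10.81 + 0.0812·100) / 31.7 = 11.04 mg/L.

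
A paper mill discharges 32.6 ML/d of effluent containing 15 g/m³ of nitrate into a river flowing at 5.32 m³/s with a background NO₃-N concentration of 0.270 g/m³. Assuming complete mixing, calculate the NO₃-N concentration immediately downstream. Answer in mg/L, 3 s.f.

32.6 ML/d = 0.3773 m³/s.
By mass balance at complete mixing, C = (0.3773·15 + 5.32·0.27) / (0.3773 + 5.32) = 7.096/5.697 = 1.246 mg/L.

1.25 mg/L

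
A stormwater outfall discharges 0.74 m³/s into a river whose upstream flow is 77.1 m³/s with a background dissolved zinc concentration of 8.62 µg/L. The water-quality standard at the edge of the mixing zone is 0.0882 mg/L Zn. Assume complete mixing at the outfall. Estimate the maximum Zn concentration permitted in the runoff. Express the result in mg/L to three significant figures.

8.38 mg/L

8.62 µg/L = 0.00862 mg/L.
Mass balance: 0.0882·77.84 = 0.74·Cₑ + 77.1·0.00862.
Cₑ = (6.865 − 0.6646) / 0.74 = 8.38 mg/L.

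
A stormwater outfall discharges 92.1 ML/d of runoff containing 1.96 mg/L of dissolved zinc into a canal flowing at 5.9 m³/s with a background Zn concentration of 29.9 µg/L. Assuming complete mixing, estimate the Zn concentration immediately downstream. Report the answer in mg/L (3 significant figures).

0.325 mg/L

92.1 ML/d = 1.066 m³/s.
29.9 µg/L = 0.0299 mg/L.
Flow-weighted mixing gives C = (1.066·1.96 + 5.9·0.0299) / (1.066 + 5.9) = 2.266/6.966 = 0.3253 mg/L.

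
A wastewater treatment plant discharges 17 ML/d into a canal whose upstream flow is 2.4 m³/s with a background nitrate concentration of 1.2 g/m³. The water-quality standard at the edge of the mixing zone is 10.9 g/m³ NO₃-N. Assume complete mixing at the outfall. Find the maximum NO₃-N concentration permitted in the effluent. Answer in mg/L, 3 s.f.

129 mg/L

17 ML/d = 0.1968 m³/s.
Mass balance: 10.9·2.597 = 0.1968·Cₑ + 2.4·1.2.
Cₑ = (28.3 − 2.88) / 0.1968 = 129.2 mg/L.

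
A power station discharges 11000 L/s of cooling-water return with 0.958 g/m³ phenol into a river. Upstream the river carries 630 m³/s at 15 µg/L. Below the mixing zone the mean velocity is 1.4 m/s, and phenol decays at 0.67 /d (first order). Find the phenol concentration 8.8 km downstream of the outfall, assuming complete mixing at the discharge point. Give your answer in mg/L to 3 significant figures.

0.0297 mg/L

11000 L/s = 11 m³/s.
15 µg/L = 0.015 mg/L.
After complete mixing, C₀ = (11·0.958 + 630·0.015) / 641 = 0.03118 mg/L.
Travel time t = 8800 m / 1.4 m/s = 6286 s = 0.07275 d.
C = 0.03118·exp(−0.67·0.07275) = 0.03118·0.9524 = 0.0297 mg/L.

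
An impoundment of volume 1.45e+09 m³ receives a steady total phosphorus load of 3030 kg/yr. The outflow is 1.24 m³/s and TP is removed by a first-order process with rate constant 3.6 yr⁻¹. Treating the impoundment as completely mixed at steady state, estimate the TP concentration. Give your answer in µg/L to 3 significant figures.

Outflow Q = 1.24 m³/s × 3.156e+07 s/yr = 3.913e+07 m³/yr.
Steady-state CSTR mass balance: W = Q·C + k·V·C, so C = W/(Q + kV).
Q + kV = 3.913e+07 + 3.6·1.45e+09 = 5.259e+09 m³/yr.
C = 3030/5.259e+09 = 5.761e-07 kg/m³ = 0.0005761 mg/L = 0.5761 µg/L.

0.576 µg/L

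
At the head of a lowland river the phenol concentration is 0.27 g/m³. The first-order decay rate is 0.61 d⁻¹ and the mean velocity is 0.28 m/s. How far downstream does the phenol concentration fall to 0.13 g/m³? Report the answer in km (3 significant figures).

From C = C₀·e^(−kt), t = ln(C₀/C)/k = ln(0.27/0.13)/0.61 = 0.7309/0.61 = 1.198 d.
Distance = v·t = 0.28 m/s × 1.035e+05 s = 2.899e+04 m = 28.99 km.

29.0 km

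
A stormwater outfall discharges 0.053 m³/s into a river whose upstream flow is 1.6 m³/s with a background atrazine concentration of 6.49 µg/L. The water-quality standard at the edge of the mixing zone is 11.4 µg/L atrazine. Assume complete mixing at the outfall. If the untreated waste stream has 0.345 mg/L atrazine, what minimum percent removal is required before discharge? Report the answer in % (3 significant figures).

53.7 %

6.49 µg/L = 0.00649 mg/L.
11.4 µg/L = 0.0114 mg/L.
Mass balance: 0.0114·1.653 = 0.053·Cₑ + 1.6·0.00649.
Cₑ = (0.01884 − 0.01038) / 0.053 = 0.1596 mg/L.
Required removal = 1 − 0.1596/0.345 = 53.73 %.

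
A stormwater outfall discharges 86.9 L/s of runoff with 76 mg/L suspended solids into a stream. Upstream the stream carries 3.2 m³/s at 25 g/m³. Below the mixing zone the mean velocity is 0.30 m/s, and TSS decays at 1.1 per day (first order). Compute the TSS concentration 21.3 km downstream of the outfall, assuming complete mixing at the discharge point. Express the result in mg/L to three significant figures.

86.9 L/s = 0.0869 m³/s.
After complete mixing, C₀ = (0.0869·76 + 3.2·25) / 3.287 = 26.35 mg/L.
Travel time t = 2.13e+04 m / 0.30 m/s = 7.1e+04 s = 0.8218 d.
C = 26.35·exp(−1.1·0.8218) = 26.35·0.405 = 10.67 mg/L.

10.7 mg/L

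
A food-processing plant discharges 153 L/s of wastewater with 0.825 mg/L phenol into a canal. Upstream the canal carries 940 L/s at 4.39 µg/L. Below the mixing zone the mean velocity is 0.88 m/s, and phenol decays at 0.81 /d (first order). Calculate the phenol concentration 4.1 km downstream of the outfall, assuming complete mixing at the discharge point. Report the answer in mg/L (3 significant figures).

153 L/s = 0.153 m³/s.
940 L/s = 0.94 m³/s.
4.39 µg/L = 0.00439 mg/L.
After complete mixing, C₀ = (0.153·0.825 + 0.94·0.00439) / 1.093 = 0.1193 mg/L.
Travel time t = 4100 m / 0.88 m/s = 4659 s = 0.05392 d.
C = 0.1193·exp(−0.81·0.05392) = 0.1193·0.9573 = 0.1142 mg/L.

0.114 mg/L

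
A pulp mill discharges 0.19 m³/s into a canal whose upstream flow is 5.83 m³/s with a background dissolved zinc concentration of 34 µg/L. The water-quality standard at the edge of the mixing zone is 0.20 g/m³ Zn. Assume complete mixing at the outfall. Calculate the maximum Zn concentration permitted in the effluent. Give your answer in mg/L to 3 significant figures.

34 µg/L = 0.034 mg/L.
Mass balance: 0.2·6.02 = 0.19·Cₑ + 5.83·0.034.
Cₑ = (1.204 − 0.1982) / 0.19 = 5.294 mg/L.

5.29 mg/L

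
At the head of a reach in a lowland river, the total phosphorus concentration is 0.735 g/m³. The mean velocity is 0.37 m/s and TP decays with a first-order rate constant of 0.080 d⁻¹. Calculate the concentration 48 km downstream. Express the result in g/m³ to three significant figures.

0.652 g/m³

Travel time t = 48 km / 0.37 m/s = 4.8e+04/0.37 = 1.297e+05 s = 1.502 d.
First-order decay: C = 0.735·exp(−0.080·1.502) = 0.735·0.8868 = 0.6518 g/m³.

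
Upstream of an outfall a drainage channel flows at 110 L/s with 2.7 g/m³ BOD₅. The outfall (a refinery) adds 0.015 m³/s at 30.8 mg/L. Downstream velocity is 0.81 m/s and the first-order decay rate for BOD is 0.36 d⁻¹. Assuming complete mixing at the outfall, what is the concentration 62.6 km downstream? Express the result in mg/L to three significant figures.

4.40 mg/L

110 L/s = 0.11 m³/s.
After complete mixing, C₀ = (0.015·30.8 + 0.11·2.7) / 0.125 = 6.072 mg/L.
Travel time t = 6.26e+04 m / 0.81 m/s = 7.728e+04 s = 0.8945 d.
C = 6.072·exp(−0.36·0.8945) = 6.072·0.7247 = 4.4 mg/L.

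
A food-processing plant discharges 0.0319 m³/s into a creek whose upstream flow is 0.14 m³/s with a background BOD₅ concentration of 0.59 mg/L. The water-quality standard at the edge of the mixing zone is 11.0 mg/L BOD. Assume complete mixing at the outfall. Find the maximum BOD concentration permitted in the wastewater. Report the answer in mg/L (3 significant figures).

56.7 mg/L

Mass balance: 11·0.1719 = 0.0319·Cₑ + 0.14·0.59.
Cₑ = (1.891 − 0.0826) / 0.0319 = 56.69 mg/L.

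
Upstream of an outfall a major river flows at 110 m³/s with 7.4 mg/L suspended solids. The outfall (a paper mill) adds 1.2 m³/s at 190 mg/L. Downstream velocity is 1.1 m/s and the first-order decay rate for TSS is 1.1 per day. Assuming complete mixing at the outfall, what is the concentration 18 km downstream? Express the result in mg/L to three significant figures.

7.61 mg/L

After complete mixing, C₀ = (1.2·190 + 110·7.4) / 111.2 = 9.371 mg/L.
Travel time t = 1.8e+04 m / 1.1 m/s = 1.636e+04 s = 0.1894 d.
C = 9.371·exp(−1.1·0.1894) = 9.371·0.8119 = 7.608 mg/L.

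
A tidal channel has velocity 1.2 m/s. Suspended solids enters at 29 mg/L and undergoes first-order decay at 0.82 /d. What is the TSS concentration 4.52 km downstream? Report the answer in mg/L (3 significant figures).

28.0 mg/L

Travel time t = 4.52 km / 1.2 m/s = 4520/1.2 = 3767 s = 0.0436 d.
First-order decay: C = 29·exp(−0.82·0.0436) = 29·0.9649 = 27.98 mg/L.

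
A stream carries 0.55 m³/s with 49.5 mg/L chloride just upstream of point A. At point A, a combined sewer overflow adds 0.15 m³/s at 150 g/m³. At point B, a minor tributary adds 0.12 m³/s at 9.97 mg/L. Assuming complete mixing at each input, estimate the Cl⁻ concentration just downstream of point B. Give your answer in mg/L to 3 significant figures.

62.1 mg/L

After input A: C = (0.55·49.5 + 0.15·150) / 0.7 = 71.04 mg/L.
After input B: C = (0.7·71.04 + 0.12·9.97) / 0.82 = 62.1 mg/L.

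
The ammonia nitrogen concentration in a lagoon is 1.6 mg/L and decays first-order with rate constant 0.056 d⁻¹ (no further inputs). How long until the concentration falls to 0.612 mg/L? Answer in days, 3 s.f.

t = ln(C₀/C)/k = ln(1.6/0.612)/0.056 = 0.961/0.056 = 17.16 d.

17.2 d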